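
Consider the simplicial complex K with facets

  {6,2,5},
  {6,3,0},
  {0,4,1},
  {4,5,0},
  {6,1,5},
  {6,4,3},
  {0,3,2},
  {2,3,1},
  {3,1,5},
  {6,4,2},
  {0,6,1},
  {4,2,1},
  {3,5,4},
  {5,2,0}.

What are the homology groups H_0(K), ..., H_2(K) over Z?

H_0 = Z,  H_1 = Z^2,  H_2 = Z.

K has 7 vertices, 21 edges, 14 triangles.
rank ∂_0 = 0, rank ∂_1 = 6 ⇒ b_0 = 7 − 0 − 6 = 1; all invariant factors of ∂_1 are 1 so no torsion. So H_0 ≅ Z.
rank ∂_1 = 6, rank ∂_2 = 13 ⇒ b_1 = 21 − 6 − 13 = 2; all invariant factors of ∂_2 are 1 so no torsion. So H_1 ≅ Z^2.
rank ∂_2 = 13, rank ∂_3 = 0 ⇒ b_2 = 14 − 13 − 0 = 1. So H_2 ≅ Z.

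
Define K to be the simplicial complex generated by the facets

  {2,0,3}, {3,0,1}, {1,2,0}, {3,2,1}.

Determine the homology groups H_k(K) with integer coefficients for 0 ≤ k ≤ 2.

H_0 ≅ Z,  H_1 = 0,  H_2 ≅ Z.

Fix the vertex order 0 < 1 < 2 < 3 and write every simplex with vertices in increasing order. Then dim K = 2 and the simplices of K are:

  0-simplices (4): [0], [1], [2], [3]
  1-simplices (6): [0,1], [0,2], [0,3], [1,2], [1,3], [2,3]
  2-simplices (4): [0,1,2], [0,1,3], [0,2,3], [1,2,3]

so the chain groups are C_0 ≅ Z^4, C_1 ≅ Z^6, C_2 ≅ Z^4.

The boundary map ∂_1: C_1 → C_0 is given by ∂[p,q] = [q] − [p].
As a 4×6 matrix over Z this has rank 3, with invariant factors (1,1,1).

The boundary map ∂_2: C_2 → C_1 acts by ∂[p,q,r] = [q,r] − [p,r] + [p,q]. For instance
  ∂[0,1,2] = [1,2] − [0,2] + [0,1],
  ∂[1,2,3] = [2,3] − [1,3] + [1,2].
The 6×4 boundary matrix has rank 3 and Smith normal form diag(1,1,1).

Reading off H_k = ker ∂_k / im ∂_{k+1}:

  H_0: rank C_0 − rank ∂_1 = 4 − 3 = 1, and the invariant factors of ∂_1 are all 1, so H_0 ≅ Z.
  H_1: rank ker ∂_1 − rank ∂_2 = (6 − 3) − 3 = 0, and the invariant factors of ∂_2 are all 1, so H_1 ≅ 0.
  H_2: rank ker ∂_2 − rank ∂_3 = (4 − 3) − 0 = 1, and there is no ∂_3, so H_2 ≅ Z.

As a check, the Euler characteristic is 4 − 6 + 4 = 2, which agrees with 1 − 0 + 1 = 2.
(K is a triangulation of the 2-sphere S^2.)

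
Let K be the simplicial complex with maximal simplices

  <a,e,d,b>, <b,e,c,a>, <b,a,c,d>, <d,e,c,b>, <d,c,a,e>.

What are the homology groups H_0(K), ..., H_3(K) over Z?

H_0 ≅ Z,  H_1 = 0,  H_2 = 0,  H_3 ≅ Z.

Fix the vertex order a < b < c < d < e and write every simplex with vertices in increasing order. Then dim K = 3 and the simplices of K are:

  0-simplices (5): a, b, c, d, e
  1-simplices (10): ab, ac, ad, ae, bc, bd, be, cd, ce, de
  2-simplices (10): abc, abd, abe, acd, ace, ade, bcd, bce, bde, cde
  3-simplices (5): abcd, abce, abde, acde, bcde

Hence C_0 ≅ Z^5, C_1 ≅ Z^10, C_2 ≅ Z^10, C_3 ≅ Z^5.

The boundary map ∂_1: C_1 → C_0 maps an edge to its endpoints' difference, ∂[p,q] = q − p. For instance
  ∂ab = b − a.
The 5×10 boundary matrix has rank 4 and Smith normal form diag(1,1,1,1).

∂_2: C_2 → C_1 maps a triangle to the signed sum of its edges. For instance
  ∂acd = cd − ad + ac,
  ∂abd = bd − ad + ab.
The 10×10 boundary matrix has rank 6 and Smith normal form diag(1,1,1,1,1,1).

The boundary map ∂_3: C_3 → C_2 sends each 3-simplex σ to the alternating sum Σ_i (−1)^i (σ with its i-th vertex removed). For instance
  ∂abce = bce − ace + abe − abc,
  ∂bcde = cde − bde + bce − bcd.
As a 10×5 matrix over Z this has rank 4, with invariant factors (1,1,1,1).

Reading off H_k = ker ∂_k / im ∂_{k+1}:

  H_0: rank C_0 − rank ∂_1 = 5 − 4 = 1, and the invariant factors of ∂_1 are all 1, so H_0 ≅ Z.
  H_1: rank ker ∂_1 − rank ∂_2 = (10 − 4) − 6 = 0, and the invariant factors of ∂_2 are all 1, so H_1 ≅ 0.
  H_2: rank ker ∂_2 − rank ∂_3 = (10 − 6) − 4 = 0, and the invariant factors of ∂_3 are all 1, so H_2 ≅ 0.
  H_3: rank ker ∂_3 − rank ∂_4 = (5 − 4) − 0 = 1, and there is no ∂_4, so H_3 ≅ Z.

(K is a triangulation of the 3-sphere S^3.)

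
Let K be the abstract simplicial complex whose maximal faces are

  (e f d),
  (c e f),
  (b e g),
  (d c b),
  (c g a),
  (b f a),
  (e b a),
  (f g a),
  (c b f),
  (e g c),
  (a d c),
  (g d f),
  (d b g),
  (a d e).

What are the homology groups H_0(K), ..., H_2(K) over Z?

H_0 = Z,  H_1 = Z^2,  H_2 = Z.

We work with the vertex ordering a < b < c < d < e < f < g. The simplices of K, each written with vertices in increasing order, are:

  0-simplices (7): a, b, c, d, e, f, g
  1-simplices (21): ab, ac, ad, ae, af, ag, bc, bd, be, bf, bg, cd, ce, cf, cg, de, df, dg, ef, eg, fg
  2-simplices (14): abe, abf, acd, acg, ade, afg, bcd, bcf, bdg, beg, cef, ceg, def, dfg

Hence C_0 ≅ Z^7, C_1 ≅ Z^21, C_2 ≅ Z^14.

∂_1: C_1 → C_0 sends each edge [p,q] (with p < q) to q − p. For instance
  ∂be = e − b.
The 7×21 boundary matrix has rank 6 and Smith normal form diag(1,1,1,1,1,1).

Boundary ∂_2: C_2 → C_1 acts by ∂[p,q,r] = [q,r] − [p,r] + [p,q]. For instance
  ∂abe = be − ae + ab,
  ∂ade = de − ae + ad.
The resulting 21×14 matrix has rank 13, and its Smith normal form has invariant factors (1,1,1,1,1,1,1,1,1,1,1,1,1).

Now H_k = ker ∂_k / im ∂_{k+1}, so:

  H_0: rank C_0 − rank ∂_1 = 7 − 6 = 1, and the invariant factors of ∂_1 are all 1, so H_0 ≅ Z.
  H_1: rank ker ∂_1 − rank ∂_2 = (21 − 6) − 13 = 2, and the invariant factors of ∂_2 are all 1, so H_1 ≅ Z^2.
  H_2: rank ker ∂_2 − rank ∂_3 = (14 − 13) − 0 = 1, and there is no ∂_3, so H_2 ≅ Z.

As a check, the Euler characteristic is 7 − 21 + 14 = 0, which agrees with 1 − 2 + 1 = 0.
(K is a triangulation of the torus T^2.)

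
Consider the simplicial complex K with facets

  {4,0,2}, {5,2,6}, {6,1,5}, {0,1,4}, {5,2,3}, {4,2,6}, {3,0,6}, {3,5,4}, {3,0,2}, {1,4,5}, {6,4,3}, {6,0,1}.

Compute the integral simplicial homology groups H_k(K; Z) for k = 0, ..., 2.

We work with the vertex ordering 0 < 1 < 2 < 3 < 4 < 5 < 6. The simplices of K, each written with vertices in increasing order, are:

  0-simplices (7): [0], [1], [2], [3], [4], [5], [6]
  1-simplices (18): [0,1], [0,2], [0,3], [0,4], [0,6], [1,4], [1,5], [1,6], [2,3], [2,4], [2,5], [2,6], [3,4], [3,5], [3,6], [4,5], [4,6], [5,6]
  2-simplices (12): [0,1,4], [0,1,6], [0,2,3], [0,2,4], [0,3,6], [1,4,5], [1,5,6], [2,3,5], [2,4,6], [2,5,6], [3,4,5], [3,4,6]

so the chain groups are C_0 ≅ Z^7, C_1 ≅ Z^18, C_2 ≅ Z^12.

Boundary ∂_1: C_1 → C_0 sends each edge [p,q] (with p < q) to q − p. For instance
  ∂[4,5] = [5] − [4].
This gives a 7×18 integer matrix of rank 6; reducing to Smith normal form yields diagonal entries (1,1,1,1,1,1).

The boundary map ∂_2: C_2 → C_1 acts by ∂[p,q,r] = [q,r] − [p,r] + [p,q]. For instance
  ∂[2,5,6] = [5,6] − [2,6] + [2,5],
  ∂[0,2,4] = [2,4] − [0,4] + [0,2].
As a 18×12 matrix over Z this has rank 12, with invariant factors (1,1,1,1,1,1,1,1,1,1,1,2).

Computing H_k = (kernel of ∂_k) / (image of ∂_{k+1}):

  H_0: rank C_0 − rank ∂_1 = 7 − 6 = 1, and the invariant factors of ∂_1 are all 1, so H_0 = Z.
  H_1: rank ker ∂_1 − rank ∂_2 = (18 − 6) − 12 = 0, and ∂_2 has invariant factor 2 > 1, so H_1 = Z_2.
  H_2: rank ker ∂_2 − rank ∂_3 = (12 − 12) − 0 = 0, and there is no ∂_3, so H_2 = 0.

As a check, the Euler characteristic is 7 − 18 + 12 = 1, which agrees with 1 − 0 + 0 = 1.

H_0 = Z,  H_1 = Z_2,  H_2 = 0.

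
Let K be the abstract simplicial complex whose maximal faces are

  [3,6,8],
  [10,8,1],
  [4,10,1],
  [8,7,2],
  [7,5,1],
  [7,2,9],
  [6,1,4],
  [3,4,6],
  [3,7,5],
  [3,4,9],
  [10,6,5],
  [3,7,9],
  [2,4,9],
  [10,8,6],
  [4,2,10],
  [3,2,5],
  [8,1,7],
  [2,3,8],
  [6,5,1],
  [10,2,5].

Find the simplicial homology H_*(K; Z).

H_0 ≅ Z,  H_1 ≅ Z ⊕ Z/2,  H_2 = 0.

Order the vertices as 1 < 2 < 3 < 4 < 5 < 6 < 7 < 8 < 9 < 10. Listing each simplex with vertices in this order, K has dimension 2 with simplices:

  0-simplices (10): [1], [2], [3], [4], [5], [6], [7], [8], [9], [10]
  1-simplices (30): (30 of them)
  2-simplices (20): (20 of them)

so the chain groups are C_0 ≅ Z^10, C_1 ≅ Z^30, C_2 ≅ Z^20.

Boundary ∂_1: C_1 → C_0 sends each edge [p,q] (with p < q) to q − p. For instance
  ∂[7,9] = [9] − [7].
The 10×30 boundary matrix has rank 9 and Smith normal form diag(1,1,1,1,1,1,1,1,1).

∂_2: C_2 → C_1 maps a triangle to the signed sum of its edges. For instance
  ∂[1,4,10] = [4,10] − [1,10] + [1,4],
  ∂[2,3,8] = [3,8] − [2,8] + [2,3].
The 30×20 boundary matrix has rank 20 and Smith normal form diag(1,1,1,1,1,1,1,1,1,1,1,1,1,1,1,1,1,1,1,2).

Now H_k = ker ∂_k / im ∂_{k+1}, so:

  H_0: rank C_0 − rank ∂_1 = 10 − 9 = 1, and the invariant factors of ∂_1 are all 1, so H_0 ≅ Z.
  H_1: rank ker ∂_1 − rank ∂_2 = (30 − 9) − 20 = 1, and ∂_2 has invariant factor 2 > 1, so H_1 ≅ Z ⊕ Z/2.
  H_2: rank ker ∂_2 − rank ∂_3 = (20 − 20) − 0 = 0, and there is no ∂_3, so H_2 ≅ 0.

(K is a triangulation of the Klein bottle.)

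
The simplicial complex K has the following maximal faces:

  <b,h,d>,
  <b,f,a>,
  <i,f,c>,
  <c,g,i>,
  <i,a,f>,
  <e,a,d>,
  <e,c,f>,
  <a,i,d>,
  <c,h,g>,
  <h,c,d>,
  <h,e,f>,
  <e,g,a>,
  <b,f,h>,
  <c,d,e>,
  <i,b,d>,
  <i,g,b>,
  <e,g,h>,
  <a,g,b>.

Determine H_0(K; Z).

Take the total order a < b < c < d < e < f < g < h < i on the vertex set. Then K (dimension 2) consists of the simplices:

  0-simplices (9): a, b, c, d, e, f, g, h, i
  1-simplices (27): ab, ad, ae, af, ag, ai, bd, bf, bg, bh, bi, cd, ce, cf, cg, ch, ci, de, dh, di, ef, eg, eh, fh, fi, gh, gi
  2-simplices (18): abf, abg, ade, adi, aeg, afi, bdh, bdi, bfh, bgi, cde, cdh, cef, cfi, cgh, cgi, efh, egh

giving chain groups C_0 ≅ Z^9, C_1 ≅ Z^27, C_2 ≅ Z^18.

Boundary ∂_1: C_1 → C_0 is given by ∂[p,q] = [q] − [p].
The resulting 9×27 matrix has rank 8, and its Smith normal form has invariant factors (1,1,1,1,1,1,1,1).

The boundary map ∂_2: C_2 → C_1 maps a triangle to the signed sum of its edges. For instance
  ∂bdh = dh − bh + bd,
  ∂cgh = gh − ch + cg.
As a 27×18 matrix over Z this has rank 18, with invariant factors (1,1,1,1,1,1,1,1,1,1,1,1,1,1,1,1,1,2).

From H_k ≅ ker(∂_k) / im(∂_{k+1}) we obtain:

  H_0: rank C_0 − rank ∂_1 = 9 − 8 = 1, and the invariant factors of ∂_1 are all 1, so H_0 = Z.

H_0 = Z.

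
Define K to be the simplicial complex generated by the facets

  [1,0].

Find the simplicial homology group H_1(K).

H_1 ≅ 0.

K has 2 vertices, 1 edge.
rank ∂_1 = 1, rank ∂_2 = 0 ⇒ b_1 = 1 − 1 − 0 = 0. So H_1 ≅ 0.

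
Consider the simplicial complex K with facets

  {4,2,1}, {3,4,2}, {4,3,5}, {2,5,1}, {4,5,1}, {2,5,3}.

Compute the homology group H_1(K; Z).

H_1 ≅ 0.

Order the vertices as 1 < 2 < 3 < 4 < 5. Listing each simplex with vertices in this order, K has dimension 2 with simplices:

  0-simplices (5): [1], [2], [3], [4], [5]
  1-simplices (9): [1,2], [1,4], [1,5], [2,3], [2,4], [2,5], [3,4], [3,5], [4,5]
  2-simplices (6): [1,2,4], [1,2,5], [1,4,5], [2,3,4], [2,3,5], [3,4,5]

so the chain groups are C_0 ≅ Z^5, C_1 ≅ Z^9, C_2 ≅ Z^6.

∂_1: C_1 → C_0 maps an edge to its endpoints' difference, ∂[p,q] = q − p. For instance
  ∂[2,4] = [4] − [2].
As a 5×9 matrix over Z this has rank 4, with invariant factors (1,1,1,1).

The boundary map ∂_2: C_2 → C_1 acts by ∂[p,q,r] = [q,r] − [p,r] + [p,q]. For instance
  ∂[3,4,5] = [4,5] − [3,5] + [3,4],
  ∂[2,3,5] = [3,5] − [2,5] + [2,3].
As a 9×6 matrix over Z this has rank 5, with invariant factors (1,1,1,1,1).

From H_k ≅ ker(∂_k) / im(∂_{k+1}) we obtain:

  H_1: rank ker ∂_1 − rank ∂_2 = (9 − 4) − 5 = 0, and the invariant factors of ∂_2 are all 1, so H_1 = 0.

(K is a triangulation of the 2-sphere S^2.)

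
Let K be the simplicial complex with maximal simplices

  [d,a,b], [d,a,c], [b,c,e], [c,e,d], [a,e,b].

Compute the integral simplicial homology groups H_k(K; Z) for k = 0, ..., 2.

H_0 = Z,  H_1 = Z,  H_2 = 0.

Take the total order a < b < c < d < e on the vertex set. Then K (dimension 2) consists of the simplices:

  0-simplices (5): a, b, c, d, e
  1-simplices (10): ab, ac, ad, ae, bc, bd, be, cd, ce, de
  2-simplices (5): abd, abe, acd, bce, cde

Hence C_0 ≅ Z^5, C_1 ≅ Z^10, C_2 ≅ Z^5.

Boundary ∂_1: C_1 → C_0 is given by ∂[p,q] = [q] − [p]. For instance
  ∂bd = d − b.
The 5×10 boundary matrix has rank 4 and Smith normal form diag(1,1,1,1).

The boundary map ∂_2: C_2 → C_1 sends each 2-simplex [p,q,r] to [q,r] − [p,r] + [p,q]. For instance
  ∂cde = de − ce + cd,
  ∂bce = ce − be + bc.
The 10×5 boundary matrix has rank 5 and Smith normal form diag(1,1,1,1,1).

Reading off H_k = ker ∂_k / im ∂_{k+1}:

  H_0: rank C_0 − rank ∂_1 = 5 − 4 = 1, and the invariant factors of ∂_1 are all 1, so H_0 = Z.
  H_1: rank ker ∂_1 − rank ∂_2 = (10 − 4) − 5 = 1, and the invariant factors of ∂_2 are all 1, so H_1 = Z.
  H_2: rank ker ∂_2 − rank ∂_3 = (5 − 5) − 0 = 0, and there is no ∂_3, so H_2 = 0.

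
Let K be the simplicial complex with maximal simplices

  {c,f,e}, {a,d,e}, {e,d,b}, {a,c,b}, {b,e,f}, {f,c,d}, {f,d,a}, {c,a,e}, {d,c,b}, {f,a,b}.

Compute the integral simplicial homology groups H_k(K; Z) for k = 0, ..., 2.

H_0 = Z,  H_1 = Z/2,  H_2 = 0.

Fix the vertex order a < b < c < d < e < f and write every simplex with vertices in increasing order. Then dim K = 2 and the simplices of K are:

  0-simplices (6): a, b, c, d, e, f
  1-simplices (15): ab, ac, ad, ae, af, bc, bd, be, bf, cd, ce, cf, de, df, ef
  2-simplices (10): abc, abf, ace, ade, adf, bcd, bde, bef, cdf, cef

giving chain groups C_0 ≅ Z^6, C_1 ≅ Z^15, C_2 ≅ Z^10.

∂_1: C_1 → C_0 sends each edge [p,q] (with p < q) to q − p. For instance
  ∂ad = d − a.
This gives a 6×15 integer matrix of rank 5; reducing to Smith normal form yields diagonal entries (1,1,1,1,1).

Boundary ∂_2: C_2 → C_1 maps a triangle to the signed sum of its edges. For instance
  ∂cef = ef − cf + ce,
  ∂adf = df − af + ad.
The resulting 15×10 matrix has rank 10, and its Smith normal form has invariant factors (1,1,1,1,1,1,1,1,1,2).

Now H_k = ker ∂_k / im ∂_{k+1}, so:

  H_0: rank C_0 − rank ∂_1 = 6 − 5 = 1, and the invariant factors of ∂_1 are all 1, so H_0 = Z.
  H_1: rank ker ∂_1 − rank ∂_2 = (15 − 5) − 10 = 0, and ∂_2 has invariant factor 2 > 1, so H_1 = Z/2.
  H_2: rank ker ∂_2 − rank ∂_3 = (10 − 10) − 0 = 0, and there is no ∂_3, so H_2 = 0.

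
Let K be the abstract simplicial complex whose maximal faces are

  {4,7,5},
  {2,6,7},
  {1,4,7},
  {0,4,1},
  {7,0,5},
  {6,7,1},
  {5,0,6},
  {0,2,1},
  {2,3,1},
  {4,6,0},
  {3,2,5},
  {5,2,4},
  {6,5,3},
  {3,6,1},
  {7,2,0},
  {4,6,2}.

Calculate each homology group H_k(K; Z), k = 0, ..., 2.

H_0 = Z,  H_1 = Z^2,  H_2 = Z.

Take the total order 0 < 1 < 2 < 3 < 4 < 5 < 6 < 7 on the vertex set. Then K (dimension 2) consists of the simplices:

  0-simplices (8): [0], [1], [2], [3], [4], [5], [6], [7]
  1-simplices (24): (24 of them)
  2-simplices (16): [0,1,2], [0,1,4], [0,2,7], [0,4,6], [0,5,6], [0,5,7], [1,2,3], [1,3,6], [1,4,7], [1,6,7], [2,3,5], [2,4,5], [2,4,6], [2,6,7], [3,5,6], [4,5,7]

so the chain groups are C_0 ≅ Z^8, C_1 ≅ Z^24, C_2 ≅ Z^16.

Boundary ∂_1: C_1 → C_0 maps an edge to its endpoints' difference, ∂[p,q] = q − p.
The resulting 8×24 matrix has rank 7, and its Smith normal form has invariant factors (1,1,1,1,1,1,1).

The boundary map ∂_2: C_2 → C_1 acts by ∂[p,q,r] = [q,r] − [p,r] + [p,q]. For instance
  ∂[1,6,7] = [6,7] − [1,7] + [1,6],
  ∂[2,3,5] = [3,5] − [2,5] + [2,3].
The 24×16 boundary matrix has rank 15 and Smith normal form diag(1,1,1,1,1,1,1,1,1,1,1,1,1,1,1).

Computing H_k = (kernel of ∂_k) / (image of ∂_{k+1}):

  H_0: rank C_0 − rank ∂_1 = 8 − 7 = 1, and the invariant factors of ∂_1 are all 1, so H_0 = Z.
  H_1: rank ker ∂_1 − rank ∂_2 = (24 − 7) − 15 = 2, and the invariant factors of ∂_2 are all 1, so H_1 = Z^2.
  H_2: rank ker ∂_2 − rank ∂_3 = (16 − 15) − 0 = 1, and there is no ∂_3, so H_2 = Z.

(K is a triangulation of the torus T^2.)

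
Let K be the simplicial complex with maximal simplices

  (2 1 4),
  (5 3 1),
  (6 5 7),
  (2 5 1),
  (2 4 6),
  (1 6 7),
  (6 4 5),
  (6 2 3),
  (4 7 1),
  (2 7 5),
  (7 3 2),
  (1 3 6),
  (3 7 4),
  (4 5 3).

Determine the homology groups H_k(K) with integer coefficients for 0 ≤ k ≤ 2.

H_0 ≅ Z,  H_1 ≅ Z^2,  H_2 ≅ Z.

Order the vertices as 1 < 2 < 3 < 4 < 5 < 6 < 7. Listing each simplex with vertices in this order, K has dimension 2 with simplices:

  0-simplices (7): [1], [2], [3], [4], [5], [6], [7]
  1-simplices (21): [1,2], [1,3], [1,4], [1,5], [1,6], [1,7], [2,3], [2,4], [2,5], [2,6], [2,7], [3,4], [3,5], [3,6], [3,7], [4,5], [4,6], [4,7], [5,6], [5,7], [6,7]
  2-simplices (14): [1,2,4], [1,2,5], [1,3,5], [1,3,6], [1,4,7], [1,6,7], [2,3,6], [2,3,7], [2,4,6], [2,5,7], [3,4,5], [3,4,7], [4,5,6], [5,6,7]

so the chain groups are C_0 ≅ Z^7, C_1 ≅ Z^21, C_2 ≅ Z^14.

∂_1: C_1 → C_0 sends each edge [p,q] (with p < q) to q − p. For instance
  ∂[4,5] = [5] − [4].
This gives a 7×21 integer matrix of rank 6; reducing to Smith normal form yields diagonal entries (1,1,1,1,1,1).

The boundary map ∂_2: C_2 → C_1 sends each 2-simplex [p,q,r] to [q,r] − [p,r] + [p,q]. For instance
  ∂[1,2,5] = [2,5] − [1,5] + [1,2],
  ∂[5,6,7] = [6,7] − [5,7] + [5,6].
The resulting 21×14 matrix has rank 13, and its Smith normal form has invariant factors (1,1,1,1,1,1,1,1,1,1,1,1,1).

Computing H_k = (kernel of ∂_k) / (image of ∂_{k+1}):

  H_0: rank C_0 − rank ∂_1 = 7 − 6 = 1, and the invariant factors of ∂_1 are all 1, so H_0 ≅ Z.
  H_1: rank ker ∂_1 − rank ∂_2 = (21 − 6) − 13 = 2, and the invariant factors of ∂_2 are all 1, so H_1 ≅ Z^2.
  H_2: rank ker ∂_2 − rank ∂_3 = (14 − 13) − 0 = 1, and there is no ∂_3, so H_2 ≅ Z.

(K is a triangulation of the torus T^2.)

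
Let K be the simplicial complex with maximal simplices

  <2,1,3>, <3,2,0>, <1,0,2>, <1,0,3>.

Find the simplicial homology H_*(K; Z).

H_0 = Z,  H_1 = 0,  H_2 = Z.

Take the total order 0 < 1 < 2 < 3 on the vertex set. Then K (dimension 2) consists of the simplices:

  0-simplices (4): [0], [1], [2], [3]
  1-simplices (6): [0,1], [0,2], [0,3], [1,2], [1,3], [2,3]
  2-simplices (4): [0,1,2], [0,1,3], [0,2,3], [1,2,3]

Hence C_0 ≅ Z^4, C_1 ≅ Z^6, C_2 ≅ Z^4.

∂_1: C_1 → C_0 is given by ∂[p,q] = [q] − [p]. For instance
  ∂[1,2] = [2] − [1].
This gives a 4×6 integer matrix of rank 3; reducing to Smith normal form yields diagonal entries (1,1,1).

The boundary map ∂_2: C_2 → C_1 sends each 2-simplex [p,q,r] to [q,r] − [p,r] + [p,q]. For instance
  ∂[0,1,2] = [1,2] − [0,2] + [0,1],
  ∂[0,2,3] = [2,3] − [0,3] + [0,2].
As a 6×4 matrix over Z this has rank 3, with invariant factors (1,1,1).

From H_k ≅ ker(∂_k) / im(∂_{k+1}) we obtain:

  H_0: rank C_0 − rank ∂_1 = 4 − 3 = 1, and the invariant factors of ∂_1 are all 1, so H_0 = Z.
  H_1: rank ker ∂_1 − rank ∂_2 = (6 − 3) − 3 = 0, and the invariant factors of ∂_2 are all 1, so H_1 = 0.
  H_2: rank ker ∂_2 − rank ∂_3 = (4 − 3) − 0 = 1, and there is no ∂_3, so H_2 = Z.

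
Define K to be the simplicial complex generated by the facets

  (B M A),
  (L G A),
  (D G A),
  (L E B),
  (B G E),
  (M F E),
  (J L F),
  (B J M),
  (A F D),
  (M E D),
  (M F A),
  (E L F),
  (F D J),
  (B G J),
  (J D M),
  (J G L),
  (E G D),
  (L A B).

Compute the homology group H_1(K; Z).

Fix the vertex order A < B < D < E < F < G < J < L < M and write every simplex with vertices in increasing order. Then dim K = 2 and the simplices of K are:

  0-simplices (9): A, B, D, E, F, G, J, L, M
  1-simplices (27): AB, AD, AF, AG, AL, AM, BE, BG, BJ, BL, BM, DE, DF, DG, DJ, DM, EF, EG, EL, EM, FJ, FL, FM, GJ, GL, JL, JM
  2-simplices (18): ABL, ABM, ADF, ADG, AFM, AGL, BEG, BEL, BGJ, BJM, DEG, DEM, DFJ, DJM, EFL, EFM, FJL, GJL

Hence C_0 ≅ Z^9, C_1 ≅ Z^27, C_2 ≅ Z^18.

∂_1: C_1 → C_0 sends each edge [p,q] (with p < q) to q − p. For instance
  ∂AF = F − A.
This gives a 9×27 integer matrix of rank 8; reducing to Smith normal form yields diagonal entries (1,1,1,1,1,1,1,1).

∂_2: C_2 → C_1 sends each 2-simplex [p,q,r] to [q,r] − [p,r] + [p,q]. For instance
  ∂ABL = BL − AL + AB,
  ∂ABM = BM − AM + AB.
This gives a 27×18 integer matrix of rank 18; reducing to Smith normal form yields diagonal entries (1,1,1,1,1,1,1,1,1,1,1,1,1,1,1,1,1,2).

Computing H_k = (kernel of ∂_k) / (image of ∂_{k+1}):

  H_1: rank ker ∂_1 − rank ∂_2 = (27 − 8) − 18 = 1, and ∂_2 has invariant factor 2 > 1, so H_1 ≅ Z ⊕ Z_2.

H_1 ≅ Z ⊕ Z_2.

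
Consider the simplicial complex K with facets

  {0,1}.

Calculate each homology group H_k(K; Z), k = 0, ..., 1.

Order the vertices as 0 < 1. Listing each simplex with vertices in this order, K has dimension 1 with simplices:

  0-simplices (2): [0], [1]
  1-simplices (1): [0,1]

Hence C_0 ≅ Z^2, C_1 ≅ Z^1.

The boundary map ∂_1: C_1 → C_0 maps an edge to its endpoints' difference, ∂[p,q] = q − p. For instance
  ∂[0,1] = [1] − [0].
The resulting 2×1 matrix has rank 1, and its Smith normal form has invariant factors (1).

From H_k ≅ ker(∂_k) / im(∂_{k+1}) we obtain:

  H_0: rank C_0 − rank ∂_1 = 2 − 1 = 1, and the invariant factors of ∂_1 are all 1, so H_0 = Z.
  H_1: rank ker ∂_1 − rank ∂_2 = (1 − 1) − 0 = 0, and there is no ∂_2, so H_1 = 0.

(K is a triangulation of the 1-simplex.)

H_0 = Z,  H_1 = 0.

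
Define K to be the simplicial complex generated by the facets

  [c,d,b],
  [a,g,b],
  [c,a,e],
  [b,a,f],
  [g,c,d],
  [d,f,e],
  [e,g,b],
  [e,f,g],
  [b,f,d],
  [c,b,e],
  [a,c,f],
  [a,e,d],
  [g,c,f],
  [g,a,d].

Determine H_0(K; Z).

Order the vertices as a < b < c < d < e < f < g. Listing each simplex with vertices in this order, K has dimension 2 with simplices:

  0-simplices (7): a, b, c, d, e, f, g
  1-simplices (21): ab, ac, ad, ae, af, ag, bc, bd, be, bf, bg, cd, ce, cf, cg, de, df, dg, ef, eg, fg
  2-simplices (14): abf, abg, ace, acf, ade, adg, bcd, bce, bdf, beg, cdg, cfg, def, efg

Hence C_0 ≅ Z^7, C_1 ≅ Z^21, C_2 ≅ Z^14.

The boundary map ∂_1: C_1 → C_0 sends each edge [p,q] (with p < q) to q − p. For instance
  ∂df = f − d.
As a 7×21 matrix over Z this has rank 6, with invariant factors (1,1,1,1,1,1).

∂_2: C_2 → C_1 sends each 2-simplex [p,q,r] to [q,r] − [p,r] + [p,q]. For instance
  ∂beg = eg − bg + be,
  ∂bce = ce − be + bc.
The 21×14 boundary matrix has rank 13 and Smith normal form diag(1,1,1,1,1,1,1,1,1,1,1,1,1).

Computing H_k = (kernel of ∂_k) / (image of ∂_{k+1}):

  H_0: rank C_0 − rank ∂_1 = 7 − 6 = 1, and the invariant factors of ∂_1 are all 1, so H_0 = Z.

H_0 ≅ Z.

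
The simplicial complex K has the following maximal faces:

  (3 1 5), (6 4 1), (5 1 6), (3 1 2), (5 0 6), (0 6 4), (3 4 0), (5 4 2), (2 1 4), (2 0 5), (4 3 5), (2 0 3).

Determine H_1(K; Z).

H_1 = Z/2.

Take the total order 0 < 1 < 2 < 3 < 4 < 5 < 6 on the vertex set. Then K (dimension 2) consists of the simplices:

  0-simplices (7): [0], [1], [2], [3], [4], [5], [6]
  1-simplices (18): [0,2], [0,3], [0,4], [0,5], [0,6], [1,2], [1,3], [1,4], [1,5], [1,6], [2,3], [2,4], [2,5], [3,4], [3,5], [4,5], [4,6], [5,6]
  2-simplices (12): [0,2,3], [0,2,5], [0,3,4], [0,4,6], [0,5,6], [1,2,3], [1,2,4], [1,3,5], [1,4,6], [1,5,6], [2,4,5], [3,4,5]

giving chain groups C_0 ≅ Z^7, C_1 ≅ Z^18, C_2 ≅ Z^12.

The boundary map ∂_1: C_1 → C_0 maps an edge to its endpoints' difference, ∂[p,q] = q − p.
As a 7×18 matrix over Z this has rank 6, with invariant factors (1,1,1,1,1,1).

The boundary map ∂_2: C_2 → C_1 maps a triangle to the signed sum of its edges. For instance
  ∂[1,2,3] = [2,3] − [1,3] + [1,2],
  ∂[1,5,6] = [5,6] − [1,6] + [1,5].
The resulting 18×12 matrix has rank 12, and its Smith normal form has invariant factors (1,1,1,1,1,1,1,1,1,1,1,2).

From H_k ≅ ker(∂_k) / im(∂_{k+1}) we obtain:

  H_1: rank ker ∂_1 − rank ∂_2 = (18 − 6) − 12 = 0, and ∂_2 has invariant factor 2 > 1, so H_1 = Z/2.

(K is a triangulation of the real projective plane RP^2.)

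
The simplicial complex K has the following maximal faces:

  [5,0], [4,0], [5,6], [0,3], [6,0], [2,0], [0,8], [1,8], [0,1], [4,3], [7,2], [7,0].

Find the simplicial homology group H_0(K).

H_0 = Z.

Fix the vertex order 0 < 1 < 2 < 3 < 4 < 5 < 6 < 7 < 8 and write every simplex with vertices in increasing order. Then dim K = 1 and the simplices of K are:

  0-simplices (9): [0], [1], [2], [3], [4], [5], [6], [7], [8]
  1-simplices (12): [0,1], [0,2], [0,3], [0,4], [0,5], [0,6], [0,7], [0,8], [1,8], [2,7], [3,4], [5,6]

Hence C_0 ≅ Z^9, C_1 ≅ Z^12.

∂_1: C_1 → C_0 is given by ∂[p,q] = [q] − [p].
The 9×12 boundary matrix has rank 8 and Smith normal form diag(1,1,1,1,1,1,1,1).

From H_k ≅ ker(∂_k) / im(∂_{k+1}) we obtain:

  H_0: rank C_0 − rank ∂_1 = 9 − 8 = 1, and the invariant factors of ∂_1 are all 1, so H_0 = Z.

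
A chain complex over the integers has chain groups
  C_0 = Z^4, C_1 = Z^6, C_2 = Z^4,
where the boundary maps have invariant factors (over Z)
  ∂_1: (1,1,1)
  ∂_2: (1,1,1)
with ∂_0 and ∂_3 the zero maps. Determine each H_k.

H_0: b_0 = 4 − 0 − 3 = 1; torsion from ∂_1 factors > 1: none. So H_0 = Z.
H_1: b_1 = 6 − 3 − 3 = 0; torsion from ∂_2 factors > 1: none. So H_1 = 0.
H_2: b_2 = 4 − 3 − 0 = 1; torsion from ∂_3 factors > 1: none. So H_2 = Z.

H_0 = Z,  H_1 = 0,  H_2 = Z.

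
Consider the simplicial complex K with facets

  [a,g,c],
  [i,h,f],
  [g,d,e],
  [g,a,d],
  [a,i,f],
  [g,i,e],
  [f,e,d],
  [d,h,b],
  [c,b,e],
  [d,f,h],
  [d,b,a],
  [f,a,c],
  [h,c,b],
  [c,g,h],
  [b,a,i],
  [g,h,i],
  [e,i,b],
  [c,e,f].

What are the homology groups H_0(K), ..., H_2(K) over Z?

Take the total order a < b < c < d < e < f < g < h < i on the vertex set. Then K (dimension 2) consists of the simplices:

  0-simplices (9): a, b, c, d, e, f, g, h, i
  1-simplices (27): ab, ac, ad, af, ag, ai, bc, bd, be, bh, bi, ce, cf, cg, ch, de, df, dg, dh, ef, eg, ei, fh, fi, gh, gi, hi
  2-simplices (18): abd, abi, acf, acg, adg, afi, bce, bch, bdh, bei, cef, cgh, def, deg, dfh, egi, fhi, ghi

so the chain groups are C_0 ≅ Z^9, C_1 ≅ Z^27, C_2 ≅ Z^18.

∂_1: C_1 → C_0 is given by ∂[p,q] = [q] − [p].
The 9×27 boundary matrix has rank 8 and Smith normal form diag(1,1,1,1,1,1,1,1).

∂_2: C_2 → C_1 acts by ∂[p,q,r] = [q,r] − [p,r] + [p,q]. For instance
  ∂dfh = fh − dh + df,
  ∂acf = cf − af + ac.
The resulting 27×18 matrix has rank 17, and its Smith normal form has invariant factors (1,1,1,1,1,1,1,1,1,1,1,1,1,1,1,1,1).

Computing H_k = (kernel of ∂_k) / (image of ∂_{k+1}):

  H_0: rank C_0 − rank ∂_1 = 9 − 8 = 1, and the invariant factors of ∂_1 are all 1, so H_0 ≅ Z.
  H_1: rank ker ∂_1 − rank ∂_2 = (27 − 8) − 17 = 2, and the invariant factors of ∂_2 are all 1, so H_1 ≅ Z^2.
  H_2: rank ker ∂_2 − rank ∂_3 = (18 − 17) − 0 = 1, and there is no ∂_3, so H_2 ≅ Z.

As a check, the Euler characteristic is 9 − 27 + 18 = 0, which agrees with 1 − 2 + 1 = 0.
(K is a triangulation of the torus T^2.)

H_0 = Z,  H_1 = Z^2,  H_2 = Z.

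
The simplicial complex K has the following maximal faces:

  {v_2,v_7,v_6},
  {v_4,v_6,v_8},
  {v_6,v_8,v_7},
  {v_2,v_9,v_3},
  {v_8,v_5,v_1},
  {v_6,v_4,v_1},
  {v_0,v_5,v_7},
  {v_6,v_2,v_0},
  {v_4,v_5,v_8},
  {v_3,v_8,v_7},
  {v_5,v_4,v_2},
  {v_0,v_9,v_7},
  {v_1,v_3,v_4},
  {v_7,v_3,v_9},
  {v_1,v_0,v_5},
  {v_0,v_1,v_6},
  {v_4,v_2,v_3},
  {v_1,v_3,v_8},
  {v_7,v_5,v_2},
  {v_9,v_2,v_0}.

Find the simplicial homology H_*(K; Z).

H_0 = Z,  H_1 = Z ⊕ Z/2Z,  H_2 = 0.

Order the vertices as v_0 < v_1 < v_2 < v_3 < v_4 < v_5 < v_6 < v_7 < v_8 < v_9. Listing each simplex with vertices in this order, K has dimension 2 with simplices:

  0-simplices (10): [v_0], [v_1], [v_2], [v_3], [v_4], [v_5], [v_6], [v_7], [v_8], [v_9]
  1-simplices (30): (30 of them)
  2-simplices (20): (20 of them)

so the chain groups are C_0 ≅ Z^10, C_1 ≅ Z^30, C_2 ≅ Z^20.

Boundary ∂_1: C_1 → C_0 is given by ∂[p,q] = [q] − [p]. For instance
  ∂[v_2,v_9] = [v_9] − [v_2].
As a 10×30 matrix over Z this has rank 9, with invariant factors (1,1,1,1,1,1,1,1,1).

Boundary ∂_2: C_2 → C_1 sends each 2-simplex [p,q,r] to [q,r] − [p,r] + [p,q]. For instance
  ∂[v_2,v_3,v_4] = [v_3,v_4] − [v_2,v_4] + [v_2,v_3],
  ∂[v_3,v_7,v_8] = [v_7,v_8] − [v_3,v_8] + [v_3,v_7].
As a 30×20 matrix over Z this has rank 20, with invariant factors (1,1,1,1,1,1,1,1,1,1,1,1,1,1,1,1,1,1,1,2).

From H_k ≅ ker(∂_k) / im(∂_{k+1}) we obtain:

  H_0: rank C_0 − rank ∂_1 = 10 − 9 = 1, and the invariant factors of ∂_1 are all 1, so H_0 = Z.
  H_1: rank ker ∂_1 − rank ∂_2 = (30 − 9) − 20 = 1, and ∂_2 has invariant factor 2 > 1, so H_1 = Z ⊕ Z/2Z.
  H_2: rank ker ∂_2 − rank ∂_3 = (20 − 20) − 0 = 0, and there is no ∂_3, so H_2 = 0.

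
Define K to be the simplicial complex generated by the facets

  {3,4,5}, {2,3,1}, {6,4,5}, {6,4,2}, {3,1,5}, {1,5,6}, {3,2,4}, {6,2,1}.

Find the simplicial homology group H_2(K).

Take the total order 1 < 2 < 3 < 4 < 5 < 6 on the vertex set. Then K (dimension 2) consists of the simplices:

  0-simplices (6): [1], [2], [3], [4], [5], [6]
  1-simplices (12): [1,2], [1,3], [1,5], [1,6], [2,3], [2,4], [2,6], [3,4], [3,5], [4,5], [4,6], [5,6]
  2-simplices (8): [1,2,3], [1,2,6], [1,3,5], [1,5,6], [2,3,4], [2,4,6], [3,4,5], [4,5,6]

giving chain groups C_0 ≅ Z^6, C_1 ≅ Z^12, C_2 ≅ Z^8.

Boundary ∂_1: C_1 → C_0 maps an edge to its endpoints' difference, ∂[p,q] = q − p. For instance
  ∂[5,6] = [6] − [5].
The resulting 6×12 matrix has rank 5, and its Smith normal form has invariant factors (1,1,1,1,1).

∂_2: C_2 → C_1 sends each 2-simplex [p,q,r] to [q,r] − [p,r] + [p,q]. For instance
  ∂[1,3,5] = [3,5] − [1,5] + [1,3],
  ∂[1,2,3] = [2,3] − [1,3] + [1,2].
This gives a 12×8 integer matrix of rank 7; reducing to Smith normal form yields diagonal entries (1,1,1,1,1,1,1).

Now H_k = ker ∂_k / im ∂_{k+1}, so:

  H_2: rank ker ∂_2 − rank ∂_3 = (8 − 7) − 0 = 1, and there is no ∂_3, so H_2 = Z.

H_2 ≅ Z.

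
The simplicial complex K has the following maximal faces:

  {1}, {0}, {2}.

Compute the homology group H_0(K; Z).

Take the total order 0 < 1 < 2 on the vertex set. Then K (dimension 0) consists of the simplices:

  0-simplices (3): [0], [1], [2]

giving chain groups C_0 ≅ Z^3.

From H_k ≅ ker(∂_k) / im(∂_{k+1}) we obtain:

  H_0: rank C_0 − rank ∂_1 = 3 − 0 = 3, and there is no ∂_1, so H_0 = Z^3.

(K is a triangulation of a set of 3 points.)

H_0 = Z^3.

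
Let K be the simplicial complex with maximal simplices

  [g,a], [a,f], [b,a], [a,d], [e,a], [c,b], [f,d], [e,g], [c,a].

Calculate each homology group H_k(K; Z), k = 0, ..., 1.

H_0 ≅ Z,  H_1 ≅ Z^3.

Fix the vertex order a < b < c < d < e < f < g and write every simplex with vertices in increasing order. Then dim K = 1 and the simplices of K are:

  0-simplices (7): a, b, c, d, e, f, g
  1-simplices (9): ab, ac, ad, ae, af, ag, bc, df, eg

Hence C_0 ≅ Z^7, C_1 ≅ Z^9.

∂_1: C_1 → C_0 maps an edge to its endpoints' difference, ∂[p,q] = q − p. For instance
  ∂ad = d − a.
The resulting 7×9 matrix has rank 6, and its Smith normal form has invariant factors (1,1,1,1,1,1).

Now H_k = ker ∂_k / im ∂_{k+1}, so:

  H_0: rank C_0 − rank ∂_1 = 7 − 6 = 1, and the invariant factors of ∂_1 are all 1, so H_0 = Z.
  H_1: rank ker ∂_1 − rank ∂_2 = (9 − 6) − 0 = 3, and there is no ∂_2, so H_1 = Z^3.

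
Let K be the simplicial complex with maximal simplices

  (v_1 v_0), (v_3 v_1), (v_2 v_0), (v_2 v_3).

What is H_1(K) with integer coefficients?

K has 4 vertices, 4 edges.
rank ∂_1 = 3, rank ∂_2 = 0 ⇒ b_1 = 4 − 3 − 0 = 1. So H_1 = Z.

H_1 ≅ Z.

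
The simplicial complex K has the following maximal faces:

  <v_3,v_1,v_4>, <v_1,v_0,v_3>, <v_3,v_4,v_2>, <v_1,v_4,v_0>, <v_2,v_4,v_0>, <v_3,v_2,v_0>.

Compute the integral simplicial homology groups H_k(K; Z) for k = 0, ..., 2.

H_0 ≅ Z,  H_1 = 0,  H_2 ≅ Z.

Take the total order v_0 < v_1 < v_2 < v_3 < v_4 on the vertex set. Then K (dimension 2) consists of the simplices:

  0-simplices (5): [v_0], [v_1], [v_2], [v_3], [v_4]
  1-simplices (9): [v_0,v_1], [v_0,v_2], [v_0,v_3], [v_0,v_4], [v_1,v_3], [v_1,v_4], [v_2,v_3], [v_2,v_4], [v_3,v_4]
  2-simplices (6): [v_0,v_1,v_3], [v_0,v_1,v_4], [v_0,v_2,v_3], [v_0,v_2,v_4], [v_1,v_3,v_4], [v_2,v_3,v_4]

giving chain groups C_0 ≅ Z^5, C_1 ≅ Z^9, C_2 ≅ Z^6.

∂_1: C_1 → C_0 maps an edge to its endpoints' difference, ∂[p,q] = q − p. For instance
  ∂[v_3,v_4] = [v_4] − [v_3].
As a 5×9 matrix over Z this has rank 4, with invariant factors (1,1,1,1).

∂_2: C_2 → C_1 acts by ∂[p,q,r] = [q,r] − [p,r] + [p,q]. For instance
  ∂[v_1,v_3,v_4] = [v_3,v_4] − [v_1,v_4] + [v_1,v_3],
  ∂[v_0,v_1,v_3] = [v_1,v_3] − [v_0,v_3] + [v_0,v_1].
This gives a 9×6 integer matrix of rank 5; reducing to Smith normal form yields diagonal entries (1,1,1,1,1).

Reading off H_k = ker ∂_k / im ∂_{k+1}:

  H_0: rank C_0 − rank ∂_1 = 5 − 4 = 1, and the invariant factors of ∂_1 are all 1, so H_0 = Z.
  H_1: rank ker ∂_1 − rank ∂_2 = (9 − 4) − 5 = 0, and the invariant factors of ∂_2 are all 1, so H_1 = 0.
  H_2: rank ker ∂_2 − rank ∂_3 = (6 − 5) − 0 = 1, and there is no ∂_3, so H_2 = Z.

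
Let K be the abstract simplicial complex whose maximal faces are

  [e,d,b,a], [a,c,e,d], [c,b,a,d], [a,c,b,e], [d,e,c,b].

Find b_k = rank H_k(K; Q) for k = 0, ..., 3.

K has 5 vertices, 10 edges, 10 triangles, 5 3-simplices.
rank ∂_0 = 0, rank ∂_1 = 4 ⇒ b_0 = 5 − 0 − 4 = 1; all invariant factors of ∂_1 are 1 so no torsion. So H_0 = Z.
rank ∂_1 = 4, rank ∂_2 = 6 ⇒ b_1 = 10 − 4 − 6 = 0; all invariant factors of ∂_2 are 1 so no torsion. So H_1 = 0.
rank ∂_2 = 6, rank ∂_3 = 4 ⇒ b_2 = 10 − 6 − 4 = 0; all invariant factors of ∂_3 are 1 so no torsion. So H_2 = 0.
rank ∂_3 = 4, rank ∂_4 = 0 ⇒ b_3 = 5 − 4 − 0 = 1. So H_3 = Z.

b_0 = 1, b_1 = 0, b_2 = 0, b_3 = 1.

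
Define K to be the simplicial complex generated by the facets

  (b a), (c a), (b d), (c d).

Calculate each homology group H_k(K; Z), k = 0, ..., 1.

H_0 = Z,  H_1 = Z.

Fix the vertex order a < b < c < d and write every simplex with vertices in increasing order. Then dim K = 1 and the simplices of K are:

  0-simplices (4): a, b, c, d
  1-simplices (4): ab, ac, bd, cd

Hence C_0 ≅ Z^4, C_1 ≅ Z^4.

The boundary map ∂_1: C_1 → C_0 maps an edge to its endpoints' difference, ∂[p,q] = q − p. For instance
  ∂bd = d − b.
The resulting 4×4 matrix has rank 3, and its Smith normal form has invariant factors (1,1,1).

Computing H_k = (kernel of ∂_k) / (image of ∂_{k+1}):

  H_0: rank C_0 − rank ∂_1 = 4 − 3 = 1, and the invariant factors of ∂_1 are all 1, so H_0 ≅ Z.
  H_1: rank ker ∂_1 − rank ∂_2 = (4 − 3) − 0 = 1, and there is no ∂_2, so H_1 ≅ Z.

(K is a triangulation of the circle S^1.)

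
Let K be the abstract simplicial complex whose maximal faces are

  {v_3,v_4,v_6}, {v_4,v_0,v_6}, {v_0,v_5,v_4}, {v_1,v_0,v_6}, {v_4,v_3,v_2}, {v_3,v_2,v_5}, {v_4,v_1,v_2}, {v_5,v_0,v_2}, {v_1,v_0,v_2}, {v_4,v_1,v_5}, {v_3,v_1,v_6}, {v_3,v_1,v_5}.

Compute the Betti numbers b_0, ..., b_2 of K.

Order the vertices as v_0 < v_1 < v_2 < v_3 < v_4 < v_5 < v_6. Listing each simplex with vertices in this order, K has dimension 2 with simplices:

  0-simplices (7): [v_0], [v_1], [v_2], [v_3], [v_4], [v_5], [v_6]
  1-simplices (18): (18 of them)
  2-simplices (12): (12 of them)

giving chain groups C_0 ≅ Z^7, C_1 ≅ Z^18, C_2 ≅ Z^12.

The boundary map ∂_1: C_1 → C_0 sends each edge [p,q] (with p < q) to q − p.
The resulting 7×18 matrix has rank 6, and its Smith normal form has invariant factors (1,1,1,1,1,1).

∂_2: C_2 → C_1 sends each 2-simplex [p,q,r] to [q,r] − [p,r] + [p,q]. For instance
  ∂[v_1,v_2,v_4] = [v_2,v_4] − [v_1,v_4] + [v_1,v_2],
  ∂[v_2,v_3,v_4] = [v_3,v_4] − [v_2,v_4] + [v_2,v_3].
This gives a 18×12 integer matrix of rank 12; reducing to Smith normal form yields diagonal entries (1,1,1,1,1,1,1,1,1,1,1,2).

From H_k ≅ ker(∂_k) / im(∂_{k+1}) we obtain:

  H_0: rank C_0 − rank ∂_1 = 7 − 6 = 1, and the invariant factors of ∂_1 are all 1, so H_0 ≅ Z.
  H_1: rank ker ∂_1 − rank ∂_2 = (18 − 6) − 12 = 0, and ∂_2 has invariant factor 2 > 1, so H_1 ≅ Z/2.
  H_2: rank ker ∂_2 − rank ∂_3 = (12 − 12) − 0 = 0, and there is no ∂_3, so H_2 ≅ 0.

As a check, the Euler characteristic is 7 − 18 + 12 = 1, which agrees with 1 − 0 + 0 = 1.

Hence the Betti numbers are b_0 = 1, b_1 = 0, b_2 = 0.

b_0 = 1, b_1 = 0, b_2 = 0.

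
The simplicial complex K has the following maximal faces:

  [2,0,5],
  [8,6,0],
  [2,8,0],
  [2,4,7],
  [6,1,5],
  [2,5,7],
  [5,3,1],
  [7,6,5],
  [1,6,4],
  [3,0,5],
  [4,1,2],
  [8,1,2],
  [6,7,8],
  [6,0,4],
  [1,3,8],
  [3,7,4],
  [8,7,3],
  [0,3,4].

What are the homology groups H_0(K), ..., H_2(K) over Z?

H_0 = Z,  H_1 = Z^2,  H_2 = Z.

Order the vertices as 0 < 1 < 2 < 3 < 4 < 5 < 6 < 7 < 8. Listing each simplex with vertices in this order, K has dimension 2 with simplices:

  0-simplices (9): [0], [1], [2], [3], [4], [5], [6], [7], [8]
  1-simplices (27): (27 of them)
  2-simplices (18): [0,2,5], [0,2,8], [0,3,4], [0,3,5], [0,4,6], [0,6,8], [1,2,4], [1,2,8], [1,3,5], [1,3,8], [1,4,6], [1,5,6], [2,4,7], [2,5,7], [3,4,7], [3,7,8], [5,6,7], [6,7,8]

giving chain groups C_0 ≅ Z^9, C_1 ≅ Z^27, C_2 ≅ Z^18.

∂_1: C_1 → C_0 is given by ∂[p,q] = [q] − [p].
This gives a 9×27 integer matrix of rank 8; reducing to Smith normal form yields diagonal entries (1,1,1,1,1,1,1,1).

The boundary map ∂_2: C_2 → C_1 acts by ∂[p,q,r] = [q,r] − [p,r] + [p,q]. For instance
  ∂[1,2,8] = [2,8] − [1,8] + [1,2],
  ∂[6,7,8] = [7,8] − [6,8] + [6,7].
The resulting 27×18 matrix has rank 17, and its Smith normal form has invariant factors (1,1,1,1,1,1,1,1,1,1,1,1,1,1,1,1,1).

Now H_k = ker ∂_k / im ∂_{k+1}, so:

  H_0: rank C_0 − rank ∂_1 = 9 − 8 = 1, and the invariant factors of ∂_1 are all 1, so H_0 = Z.
  H_1: rank ker ∂_1 − rank ∂_2 = (27 − 8) − 17 = 2, and the invariant factors of ∂_2 are all 1, so H_1 = Z^2.
  H_2: rank ker ∂_2 − rank ∂_3 = (18 − 17) − 0 = 1, and there is no ∂_3, so H_2 = Z.

As a check, the Euler characteristic is 9 − 27 + 18 = 0, which agrees with 1 − 2 + 1 = 0.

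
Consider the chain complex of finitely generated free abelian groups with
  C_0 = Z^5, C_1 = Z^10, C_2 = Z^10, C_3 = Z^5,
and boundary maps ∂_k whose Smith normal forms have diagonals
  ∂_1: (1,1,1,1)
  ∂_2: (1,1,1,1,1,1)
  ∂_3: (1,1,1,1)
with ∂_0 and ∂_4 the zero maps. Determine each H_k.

H_0 ≅ Z,  H_1 = 0,  H_2 = 0,  H_3 ≅ Z.

H_0: b_0 = 5 − 0 − 4 = 1; torsion from ∂_1 factors > 1: none. So H_0 ≅ Z.
H_1: b_1 = 10 − 4 − 6 = 0; torsion from ∂_2 factors > 1: none. So H_1 ≅ 0.
H_2: b_2 = 10 − 6 − 4 = 0; torsion from ∂_3 factors > 1: none. So H_2 ≅ 0.
H_3: b_3 = 5 − 4 − 0 = 1; torsion from ∂_4 factors > 1: none. So H_3 ≅ Z.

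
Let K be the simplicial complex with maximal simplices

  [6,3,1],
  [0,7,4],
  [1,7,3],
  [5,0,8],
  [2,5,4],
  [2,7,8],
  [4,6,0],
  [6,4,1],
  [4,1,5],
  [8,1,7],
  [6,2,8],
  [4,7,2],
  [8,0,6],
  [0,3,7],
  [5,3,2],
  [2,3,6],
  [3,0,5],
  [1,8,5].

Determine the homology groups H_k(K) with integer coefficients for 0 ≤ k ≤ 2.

Fix the vertex order 0 < 1 < 2 < 3 < 4 < 5 < 6 < 7 < 8 and write every simplex with vertices in increasing order. Then dim K = 2 and the simplices of K are:

  0-simplices (9): [0], [1], [2], [3], [4], [5], [6], [7], [8]
  1-simplices (27): (27 of them)
  2-simplices (18): [0,3,5], [0,3,7], [0,4,6], [0,4,7], [0,5,8], [0,6,8], [1,3,6], [1,3,7], [1,4,5], [1,4,6], [1,5,8], [1,7,8], [2,3,5], [2,3,6], [2,4,5], [2,4,7], [2,6,8], [2,7,8]

Hence C_0 ≅ Z^9, C_1 ≅ Z^27, C_2 ≅ Z^18.

∂_1: C_1 → C_0 sends each edge [p,q] (with p < q) to q − p.
This gives a 9×27 integer matrix of rank 8; reducing to Smith normal form yields diagonal entries (1,1,1,1,1,1,1,1).

The boundary map ∂_2: C_2 → C_1 sends each 2-simplex [p,q,r] to [q,r] − [p,r] + [p,q]. For instance
  ∂[2,4,7] = [4,7] − [2,7] + [2,4],
  ∂[1,3,6] = [3,6] − [1,6] + [1,3].
The resulting 27×18 matrix has rank 17, and its Smith normal form has invariant factors (1,1,1,1,1,1,1,1,1,1,1,1,1,1,1,1,1).

Now H_k = ker ∂_k / im ∂_{k+1}, so:

  H_0: rank C_0 − rank ∂_1 = 9 − 8 = 1, and the invariant factors of ∂_1 are all 1, so H_0 = Z.
  H_1: rank ker ∂_1 − rank ∂_2 = (27 − 8) − 17 = 2, and the invariant factors of ∂_2 are all 1, so H_1 = Z^2.
  H_2: rank ker ∂_2 − rank ∂_3 = (18 − 17) − 0 = 1, and there is no ∂_3, so H_2 = Z.

As a check, the Euler characteristic is 9 − 27 + 18 = 0, which agrees with 1 − 2 + 1 = 0.
(K is a triangulation of the torus T^2.)

H_0 ≅ Z,  H_1 ≅ Z^2,  H_2 ≅ Z.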